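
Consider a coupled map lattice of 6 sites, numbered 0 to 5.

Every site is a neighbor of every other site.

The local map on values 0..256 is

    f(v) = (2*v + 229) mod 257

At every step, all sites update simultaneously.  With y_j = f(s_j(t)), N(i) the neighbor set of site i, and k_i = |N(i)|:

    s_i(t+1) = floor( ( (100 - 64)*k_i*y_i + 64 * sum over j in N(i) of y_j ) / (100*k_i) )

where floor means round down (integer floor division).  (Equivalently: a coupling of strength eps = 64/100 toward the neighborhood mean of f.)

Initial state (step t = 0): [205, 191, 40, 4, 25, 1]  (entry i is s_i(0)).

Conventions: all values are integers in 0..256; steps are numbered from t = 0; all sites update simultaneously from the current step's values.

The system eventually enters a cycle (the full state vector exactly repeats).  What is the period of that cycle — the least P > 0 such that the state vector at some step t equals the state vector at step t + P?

Answer: 16
Key observation: The state at step 10, [25, 25, 25, 25, 25, 25], reappears at step 26 — and no state repeats earlier — so the cycle the system enters has period 16.

Derivation:
t=0: [205, 191, 40, 4, 25, 1]
t=1: [126, 120, 109, 152, 102, 151]
t=2: [159, 156, 151, 111, 148, 111]
t=3: [68, 67, 64, 105, 63, 105]
t=4: [124, 123, 122, 141, 122, 141]
t=5: [227, 226, 226, 235, 226, 235]
t=6: [172, 171, 171, 176, 171, 176]
t=7: [60, 59, 59, 62, 59, 62]
t=8: [92, 91, 91, 93, 91, 93]
t=9: [155, 155, 155, 156, 155, 156]
t=10: [25, 25, 25, 25, 25, 25]
t=11: [22, 22, 22, 22, 22, 22]
t=12: [16, 16, 16, 16, 16, 16]
t=13: [4, 4, 4, 4, 4, 4]
t=14: [237, 237, 237, 237, 237, 237]
t=15: [189, 189, 189, 189, 189, 189]
t=16: [93, 93, 93, 93, 93, 93]
t=17: [158, 158, 158, 158, 158, 158]
t=18: [31, 31, 31, 31, 31, 31]
t=19: [34, 34, 34, 34, 34, 34]
t=20: [40, 40, 40, 40, 40, 40]
t=21: [52, 52, 52, 52, 52, 52]
t=22: [76, 76, 76, 76, 76, 76]
t=23: [124, 124, 124, 124, 124, 124]
t=24: [220, 220, 220, 220, 220, 220]
t=25: [155, 155, 155, 155, 155, 155]
t=26: [25, 25, 25, 25, 25, 25]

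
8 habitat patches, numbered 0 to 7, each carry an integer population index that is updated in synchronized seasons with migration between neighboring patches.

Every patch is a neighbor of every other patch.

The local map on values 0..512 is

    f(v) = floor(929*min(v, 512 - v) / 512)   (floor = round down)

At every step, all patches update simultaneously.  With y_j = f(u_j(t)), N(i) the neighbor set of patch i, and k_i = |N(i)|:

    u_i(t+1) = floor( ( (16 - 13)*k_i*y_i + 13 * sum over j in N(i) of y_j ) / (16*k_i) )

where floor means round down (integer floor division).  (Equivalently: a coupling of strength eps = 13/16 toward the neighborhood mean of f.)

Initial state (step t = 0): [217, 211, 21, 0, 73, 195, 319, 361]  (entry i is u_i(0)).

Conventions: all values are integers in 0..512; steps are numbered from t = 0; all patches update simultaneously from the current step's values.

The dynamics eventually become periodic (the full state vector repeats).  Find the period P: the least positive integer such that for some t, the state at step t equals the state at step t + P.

Simulating step by step:
t=0: [217, 211, 21, 0, 73, 195, 319, 361]
t=1: [251, 250, 225, 222, 232, 248, 247, 242]
t=2: [435, 435, 432, 431, 433, 435, 435, 434]
t=3: [141, 141, 141, 141, 141, 141, 141, 141]
t=4: [255, 255, 255, 255, 255, 255, 255, 255]
t=5: [462, 462, 462, 462, 462, 462, 462, 462]
t=6: [90, 90, 90, 90, 90, 90, 90, 90]
t=7: [163, 163, 163, 163, 163, 163, 163, 163]
t=8: [295, 295, 295, 295, 295, 295, 295, 295]
t=9: [393, 393, 393, 393, 393, 393, 393, 393]
t=10: [215, 215, 215, 215, 215, 215, 215, 215]
t=11: [390, 390, 390, 390, 390, 390, 390, 390]
t=12: [221, 221, 221, 221, 221, 221, 221, 221]
t=13: [400, 400, 400, 400, 400, 400, 400, 400]
t=14: [203, 203, 203, 203, 203, 203, 203, 203]
t=15: [368, 368, 368, 368, 368, 368, 368, 368]
t=16: [261, 261, 261, 261, 261, 261, 261, 261]
t=17: [455, 455, 455, 455, 455, 455, 455, 455]
t=18: [103, 103, 103, 103, 103, 103, 103, 103]
t=19: [186, 186, 186, 186, 186, 186, 186, 186]
t=20: [337, 337, 337, 337, 337, 337, 337, 337]
t=21: [317, 317, 317, 317, 317, 317, 317, 317]
t=22: [353, 353, 353, 353, 353, 353, 353, 353]
t=23: [288, 288, 288, 288, 288, 288, 288, 288]
t=24: [406, 406, 406, 406, 406, 406, 406, 406]
t=25: [192, 192, 192, 192, 192, 192, 192, 192]
t=26: [348, 348, 348, 348, 348, 348, 348, 348]
t=27: [297, 297, 297, 297, 297, 297, 297, 297]
t=28: [390, 390, 390, 390, 390, 390, 390, 390]

Answer: 17
Key observation: The state at step 11, [390, 390, 390, 390, 390, 390, 390, 390], reappears at step 28 — and no state repeats earlier — so the cycle the system enters has period 17.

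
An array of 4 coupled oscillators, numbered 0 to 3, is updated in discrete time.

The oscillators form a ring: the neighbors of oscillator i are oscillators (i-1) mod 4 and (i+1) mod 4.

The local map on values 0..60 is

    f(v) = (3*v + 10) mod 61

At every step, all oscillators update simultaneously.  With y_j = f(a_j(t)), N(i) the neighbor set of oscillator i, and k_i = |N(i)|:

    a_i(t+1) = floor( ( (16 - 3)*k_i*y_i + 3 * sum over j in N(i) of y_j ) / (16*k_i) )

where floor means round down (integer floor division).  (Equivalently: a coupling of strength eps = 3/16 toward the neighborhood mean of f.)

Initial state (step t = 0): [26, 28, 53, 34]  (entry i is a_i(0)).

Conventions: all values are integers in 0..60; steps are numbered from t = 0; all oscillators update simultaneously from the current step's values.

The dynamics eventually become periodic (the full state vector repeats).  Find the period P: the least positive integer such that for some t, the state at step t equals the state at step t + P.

Simulating step by step:
t=0: [26, 28, 53, 34]
t=1: [29, 33, 46, 48]
t=2: [36, 44, 28, 31]
t=3: [52, 24, 32, 42]
t=4: [39, 25, 39, 19]
t=5: [6, 20, 6, 5]
t=6: [25, 12, 25, 25]
t=7: [26, 41, 26, 24]
t=8: [24, 14, 24, 22]
t=9: [23, 46, 23, 16]
t=10: [22, 24, 22, 50]
t=11: [17, 19, 17, 33]
t=12: [5, 4, 5, 39]
t=13: [22, 22, 22, 8]
t=14: [16, 15, 16, 30]
t=15: [55, 55, 55, 42]
t=16: [49, 53, 49, 21]
t=17: [33, 44, 33, 16]
t=18: [46, 25, 46, 56]
t=19: [28, 24, 28, 50]
t=20: [32, 23, 32, 37]
t=21: [43, 23, 43, 57]
t=22: [21, 17, 21, 51]
t=23: [13, 2, 13, 35]
t=24: [46, 22, 46, 53]
t=25: [26, 17, 26, 43]
t=26: [23, 5, 23, 18]
t=27: [17, 23, 17, 5]
t=28: [4, 14, 4, 20]
t=29: [23, 46, 23, 11]
t=30: [21, 24, 21, 38]
t=31: [11, 19, 11, 3]
t=32: [37, 12, 37, 23]
t=33: [54, 48, 54, 25]
t=34: [45, 35, 45, 28]
t=35: [26, 48, 26, 31]
t=36: [28, 31, 28, 39]
t=37: [31, 40, 31, 10]
t=38: [38, 14, 38, 40]
t=39: [7, 42, 7, 6]
t=40: [29, 17, 29, 28]
t=41: [32, 6, 32, 33]
t=42: [43, 31, 43, 47]
t=43: [20, 37, 20, 26]
t=44: [15, 50, 15, 23]
t=45: [49, 41, 49, 24]
t=46: [31, 15, 31, 23]
t=47: [40, 52, 40, 22]
t=48: [12, 37, 12, 13]
t=49: [47, 57, 47, 48]
t=50: [32, 53, 32, 31]
t=51: [44, 46, 44, 42]
t=52: [20, 24, 20, 15]
t=53: [14, 18, 14, 46]
t=54: [44, 12, 44, 30]
t=55: [24, 41, 24, 35]
t=56: [23, 12, 23, 47]
t=57: [21, 40, 21, 26]
t=58: [13, 8, 13, 24]
t=59: [44, 36, 44, 26]
t=60: [24, 50, 24, 25]
t=61: [22, 34, 22, 23]
t=62: [18, 44, 18, 17]
t=63: [4, 16, 4, 0]
t=64: [24, 51, 24, 12]
t=65: [25, 37, 25, 41]
t=66: [26, 53, 26, 13]
t=67: [30, 43, 30, 44]
t=68: [35, 21, 35, 23]
t=69: [46, 19, 46, 24]
t=70: [23, 9, 23, 21]
t=71: [19, 33, 19, 13]
t=72: [13, 40, 13, 40]
t=73: [41, 15, 41, 15]
t=74: [19, 46, 19, 46]
t=75: [9, 22, 9, 22]
t=76: [32, 19, 32, 19]
t=77: [37, 13, 37, 13]
t=78: [57, 51, 57, 51]
t=79: [55, 44, 55, 44]
t=80: [46, 26, 46, 26]
t=81: [26, 26, 26, 26]
t=82: [27, 27, 27, 27]
t=83: [30, 30, 30, 30]
t=84: [39, 39, 39, 39]
t=85: [5, 5, 5, 5]
t=86: [25, 25, 25, 25]
t=87: [24, 24, 24, 24]
t=88: [21, 21, 21, 21]
t=89: [12, 12, 12, 12]
t=90: [46, 46, 46, 46]
t=91: [26, 26, 26, 26]

Answer: 10
Key observation: The state at step 81, [26, 26, 26, 26], reappears at step 91 — and no state repeats earlier — so the cycle the system enters has period 10.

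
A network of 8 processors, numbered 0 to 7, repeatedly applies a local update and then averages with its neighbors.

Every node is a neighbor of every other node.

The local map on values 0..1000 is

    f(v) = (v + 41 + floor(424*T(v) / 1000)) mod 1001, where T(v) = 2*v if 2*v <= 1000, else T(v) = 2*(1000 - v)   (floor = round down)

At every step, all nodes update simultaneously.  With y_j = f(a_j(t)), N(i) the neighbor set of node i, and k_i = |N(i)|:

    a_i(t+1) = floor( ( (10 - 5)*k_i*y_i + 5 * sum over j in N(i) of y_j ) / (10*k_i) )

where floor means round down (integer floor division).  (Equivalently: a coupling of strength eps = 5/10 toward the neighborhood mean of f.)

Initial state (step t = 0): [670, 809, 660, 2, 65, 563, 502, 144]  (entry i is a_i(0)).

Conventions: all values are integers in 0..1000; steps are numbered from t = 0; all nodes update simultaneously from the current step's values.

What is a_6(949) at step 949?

Simulating step by step:
t=0: [670, 809, 660, 2, 65, 563, 502, 144]
t=1: [741, 321, 741, 336, 386, 734, 730, 448]
t=2: [351, 622, 351, 634, 674, 779, 779, 723]
t=3: [677, 803, 677, 804, 806, 384, 384, 809]
t=4: [676, 255, 676, 255, 255, 573, 573, 255]
t=5: [852, 646, 852, 646, 646, 845, 845, 646]
t=6: [294, 709, 294, 709, 709, 293, 293, 709]
t=7: [701, 878, 701, 878, 878, 700, 700, 878]
t=8: [716, 299, 716, 299, 299, 716, 716, 299]
t=9: [881, 708, 881, 708, 708, 881, 881, 708]
t=10: [299, 717, 299, 717, 717, 299, 299, 717]
t=11: [708, 881, 708, 881, 881, 708, 708, 881]
t=12: [717, 299, 717, 299, 299, 717, 717, 299]
t=13: [881, 708, 881, 708, 708, 881, 881, 708]

Answer: a_6(949) = 881
Key observation: The state at step 9, [881, 708, 881, 708, 708, 881, 881, 708], reappears at step 13: the system is in a cycle of period 4 from step 9 on.  Therefore the state at step 949 equals the state at step 9 + ((949 - 9) mod 4) = 9, which is [881, 708, 881, 708, 708, 881, 881, 708].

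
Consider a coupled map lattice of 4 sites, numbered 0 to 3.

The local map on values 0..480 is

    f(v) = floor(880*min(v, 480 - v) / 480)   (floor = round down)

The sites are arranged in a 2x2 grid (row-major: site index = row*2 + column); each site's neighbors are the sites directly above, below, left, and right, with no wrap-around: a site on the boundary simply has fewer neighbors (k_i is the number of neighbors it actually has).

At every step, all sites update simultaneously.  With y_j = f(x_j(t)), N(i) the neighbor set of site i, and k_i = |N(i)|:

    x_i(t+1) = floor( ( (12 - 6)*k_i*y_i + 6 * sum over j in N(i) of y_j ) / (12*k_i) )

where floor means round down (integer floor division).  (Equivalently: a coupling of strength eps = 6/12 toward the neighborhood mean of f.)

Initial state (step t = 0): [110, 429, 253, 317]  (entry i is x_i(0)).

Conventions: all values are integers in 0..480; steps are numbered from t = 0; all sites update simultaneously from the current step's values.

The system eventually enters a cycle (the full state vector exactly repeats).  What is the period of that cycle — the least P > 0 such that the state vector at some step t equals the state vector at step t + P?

Answer: 9
Key observation: The state at step 11, [173, 173, 177, 177], reappears at step 20 — and no state repeats earlier — so the cycle the system enters has period 9.

Derivation:
t=0: [110, 429, 253, 317]
t=1: [227, 171, 332, 276]
t=2: [354, 354, 333, 333]
t=3: [240, 240, 259, 259]
t=4: [431, 431, 413, 413]
t=5: [97, 97, 113, 113]
t=6: [184, 184, 199, 199]
t=7: [343, 343, 357, 357]
t=8: [244, 244, 231, 231]
t=9: [429, 429, 425, 425]
t=10: [94, 94, 98, 98]
t=11: [173, 173, 177, 177]
t=12: [318, 318, 322, 322]
t=13: [295, 295, 291, 291]
t=14: [340, 340, 344, 344]
t=15: [254, 254, 250, 250]
t=16: [415, 415, 419, 419]
t=17: [117, 117, 113, 113]
t=18: [212, 212, 208, 208]
t=19: [386, 386, 382, 382]
t=20: [173, 173, 177, 177]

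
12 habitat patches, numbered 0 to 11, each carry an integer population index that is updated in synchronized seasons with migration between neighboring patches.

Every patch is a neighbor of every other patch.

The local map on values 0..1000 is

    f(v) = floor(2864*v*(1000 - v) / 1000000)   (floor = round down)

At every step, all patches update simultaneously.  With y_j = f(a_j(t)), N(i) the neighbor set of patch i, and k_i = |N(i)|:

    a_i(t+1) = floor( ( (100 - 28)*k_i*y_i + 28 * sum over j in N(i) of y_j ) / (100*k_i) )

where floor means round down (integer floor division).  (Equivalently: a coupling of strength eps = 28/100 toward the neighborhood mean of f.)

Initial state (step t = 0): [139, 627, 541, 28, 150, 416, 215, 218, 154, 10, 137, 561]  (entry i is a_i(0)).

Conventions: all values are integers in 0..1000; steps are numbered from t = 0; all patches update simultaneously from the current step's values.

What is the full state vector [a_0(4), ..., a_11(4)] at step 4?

Answer: [654, 659, 654, 621, 657, 657, 666, 666, 658, 624, 653, 656]

Derivation:
t=0: [139, 627, 541, 28, 150, 416, 215, 218, 154, 10, 137, 561]
t=1: [371, 598, 628, 187, 387, 616, 469, 473, 393, 153, 369, 623]
t=2: [658, 672, 658, 496, 665, 664, 689, 689, 668, 451, 656, 661]
t=3: [644, 635, 644, 694, 640, 640, 623, 623, 638, 690, 646, 642]
t=4: [654, 659, 654, 621, 657, 657, 666, 666, 658, 624, 653, 656]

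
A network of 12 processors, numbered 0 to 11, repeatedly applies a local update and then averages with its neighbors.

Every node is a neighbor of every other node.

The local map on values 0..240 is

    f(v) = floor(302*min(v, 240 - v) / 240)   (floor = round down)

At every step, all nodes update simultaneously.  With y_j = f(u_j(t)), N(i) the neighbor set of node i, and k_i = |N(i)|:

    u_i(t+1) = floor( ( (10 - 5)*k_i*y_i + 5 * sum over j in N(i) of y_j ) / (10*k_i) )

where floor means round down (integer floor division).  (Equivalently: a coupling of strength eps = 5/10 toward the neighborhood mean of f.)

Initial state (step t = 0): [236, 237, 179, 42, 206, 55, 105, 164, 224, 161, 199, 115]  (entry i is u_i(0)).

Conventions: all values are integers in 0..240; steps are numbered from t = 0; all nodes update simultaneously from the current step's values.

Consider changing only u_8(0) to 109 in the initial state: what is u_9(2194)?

Simulating step by step:
t=0: [236, 237, 179, 42, 206, 55, 105, 164, 109, 161, 199, 115]
t=1: [43, 42, 75, 64, 60, 72, 101, 84, 103, 86, 64, 106]
t=2: [75, 74, 93, 87, 85, 92, 108, 98, 109, 100, 87, 111]
t=3: [106, 106, 116, 113, 111, 116, 125, 119, 126, 120, 113, 126]
t=4: [138, 138, 143, 142, 140, 143, 143, 145, 142, 146, 142, 142]
t=5: [125, 125, 122, 123, 123, 122, 122, 121, 123, 120, 123, 123]
t=6: [145, 145, 147, 147, 147, 147, 147, 148, 147, 148, 147, 147]
t=7: [117, 117, 117, 117, 117, 117, 117, 116, 117, 116, 117, 117]
t=8: [146, 146, 146, 146, 146, 146, 146, 145, 146, 145, 146, 146]
t=9: [118, 118, 118, 118, 118, 118, 118, 118, 118, 118, 118, 118]
t=10: [148, 148, 148, 148, 148, 148, 148, 148, 148, 148, 148, 148]
t=11: [115, 115, 115, 115, 115, 115, 115, 115, 115, 115, 115, 115]
t=12: [144, 144, 144, 144, 144, 144, 144, 144, 144, 144, 144, 144]
t=13: [120, 120, 120, 120, 120, 120, 120, 120, 120, 120, 120, 120]
t=14: [151, 151, 151, 151, 151, 151, 151, 151, 151, 151, 151, 151]
t=15: [111, 111, 111, 111, 111, 111, 111, 111, 111, 111, 111, 111]
t=16: [139, 139, 139, 139, 139, 139, 139, 139, 139, 139, 139, 139]
t=17: [127, 127, 127, 127, 127, 127, 127, 127, 127, 127, 127, 127]
t=18: [142, 142, 142, 142, 142, 142, 142, 142, 142, 142, 142, 142]
t=19: [123, 123, 123, 123, 123, 123, 123, 123, 123, 123, 123, 123]
t=20: [147, 147, 147, 147, 147, 147, 147, 147, 147, 147, 147, 147]
t=21: [117, 117, 117, 117, 117, 117, 117, 117, 117, 117, 117, 117]
t=22: [147, 147, 147, 147, 147, 147, 147, 147, 147, 147, 147, 147]

Answer: u_9(2194) = 147
Key observation: The state at step 20, [147, 147, 147, 147, 147, 147, 147, 147, 147, 147, 147, 147], reappears at step 22: the system is in a cycle of period 2 from step 20 on.  Therefore the state at step 2194 equals the state at step 20 + ((2194 - 20) mod 2) = 20, which is [147, 147, 147, 147, 147, 147, 147, 147, 147, 147, 147, 147].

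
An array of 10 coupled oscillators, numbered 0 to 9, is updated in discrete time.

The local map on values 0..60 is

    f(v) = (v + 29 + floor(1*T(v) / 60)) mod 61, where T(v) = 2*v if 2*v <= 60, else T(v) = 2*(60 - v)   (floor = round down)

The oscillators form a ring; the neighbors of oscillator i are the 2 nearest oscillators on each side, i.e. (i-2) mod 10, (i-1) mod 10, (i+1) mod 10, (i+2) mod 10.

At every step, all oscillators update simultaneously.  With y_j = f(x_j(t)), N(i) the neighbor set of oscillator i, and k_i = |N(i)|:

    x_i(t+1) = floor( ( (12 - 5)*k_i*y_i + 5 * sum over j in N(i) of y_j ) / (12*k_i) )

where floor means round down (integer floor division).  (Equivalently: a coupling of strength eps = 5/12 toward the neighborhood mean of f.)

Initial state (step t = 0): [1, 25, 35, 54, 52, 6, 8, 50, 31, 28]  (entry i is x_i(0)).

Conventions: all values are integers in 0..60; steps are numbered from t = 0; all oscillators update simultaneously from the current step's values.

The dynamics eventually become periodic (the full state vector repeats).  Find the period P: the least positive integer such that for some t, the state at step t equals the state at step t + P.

Answer: 15
Key observation: The state at step 44, [3, 6, 14, 31, 35, 39, 38, 43, 11, 7], reappears at step 59 — and no state repeats earlier — so the cycle the system enters has period 15.

Derivation:
t=0: [1, 25, 35, 54, 52, 6, 8, 50, 31, 28]
t=1: [35, 43, 14, 24, 21, 30, 35, 30, 49, 50]
t=2: [11, 18, 37, 48, 45, 52, 21, 45, 18, 19]
t=3: [38, 38, 15, 18, 17, 21, 38, 24, 43, 43]
t=4: [11, 14, 36, 42, 42, 45, 20, 39, 14, 14]
t=5: [37, 35, 13, 13, 13, 15, 36, 19, 39, 38]
t=6: [8, 11, 34, 38, 38, 39, 17, 34, 10, 10]
t=7: [34, 32, 10, 9, 9, 10, 32, 14, 35, 35]
t=8: [5, 8, 30, 34, 34, 35, 12, 29, 6, 6]
t=9: [37, 35, 42, 11, 12, 12, 34, 45, 37, 37]
t=10: [5, 8, 15, 33, 33, 33, 11, 13, 5, 5]
t=11: [35, 33, 33, 9, 9, 9, 31, 35, 35, 35]
t=12: [2, 5, 8, 30, 36, 36, 43, 12, 8, 2]
t=13: [32, 36, 35, 43, 14, 14, 15, 32, 33, 32]
t=14: [0, 3, 7, 16, 35, 35, 34, 9, 5, 0]
t=15: [30, 33, 32, 33, 10, 10, 9, 29, 30, 30]
t=16: [47, 13, 10, 8, 30, 36, 42, 54, 57, 53]
t=17: [21, 36, 38, 36, 44, 15, 17, 19, 21, 23]
t=18: [40, 14, 10, 9, 17, 37, 42, 48, 49, 46]
t=19: [16, 35, 36, 36, 36, 14, 14, 14, 14, 16]
t=20: [36, 11, 8, 7, 12, 34, 38, 43, 43, 40]
t=21: [12, 32, 34, 33, 32, 10, 10, 9, 9, 11]
t=22: [32, 8, 5, 4, 8, 30, 34, 38, 38, 35]
t=23: [8, 28, 30, 36, 35, 43, 12, 10, 4, 6]
t=24: [40, 47, 45, 15, 13, 15, 32, 35, 35, 37]
t=25: [8, 16, 18, 37, 35, 34, 9, 7, 3, 5]
t=26: [38, 39, 36, 13, 11, 9, 29, 32, 33, 35]
t=27: [5, 9, 12, 33, 38, 36, 42, 10, 7, 3]
t=28: [35, 33, 32, 9, 9, 8, 14, 31, 32, 33]
t=29: [1, 4, 8, 30, 34, 40, 39, 43, 11, 7]
t=30: [32, 36, 34, 43, 12, 13, 10, 15, 32, 32]
t=31: [0, 3, 7, 15, 33, 38, 35, 34, 8, 5]
t=32: [31, 33, 32, 33, 9, 8, 6, 9, 28, 30]
t=33: [47, 13, 10, 8, 29, 33, 38, 41, 53, 51]
t=34: [21, 35, 38, 36, 42, 12, 12, 10, 17, 20]
t=35: [40, 13, 10, 8, 15, 33, 38, 41, 45, 42]
t=36: [15, 34, 36, 34, 34, 10, 10, 8, 11, 13]
t=37: [34, 10, 7, 6, 9, 31, 35, 38, 40, 37]
t=38: [10, 30, 32, 38, 36, 43, 13, 11, 6, 8]
t=39: [36, 43, 11, 11, 8, 16, 33, 36, 36, 39]
t=40: [8, 15, 32, 37, 34, 34, 9, 8, 4, 6]
t=41: [33, 33, 9, 7, 5, 9, 29, 32, 34, 36]
t=42: [5, 8, 29, 32, 37, 35, 41, 10, 7, 2]
t=43: [36, 34, 41, 10, 10, 7, 13, 30, 32, 33]
t=44: [3, 6, 14, 31, 35, 39, 38, 43, 11, 7]
t=45: [34, 38, 38, 44, 13, 12, 9, 15, 32, 33]
t=46: [2, 5, 9, 16, 34, 38, 35, 34, 8, 6]
t=47: [33, 35, 33, 34, 10, 8, 6, 9, 28, 31]
t=48: [13, 8, 5, 9, 30, 33, 38, 41, 47, 45]
t=49: [34, 34, 38, 35, 43, 12, 12, 8, 16, 18]
t=50: [11, 7, 5, 8, 15, 33, 37, 39, 39, 36]
t=51: [31, 32, 36, 33, 33, 10, 9, 5, 9, 11]
t=52: [43, 10, 8, 5, 9, 30, 33, 35, 40, 37]
t=53: [15, 31, 34, 37, 35, 42, 11, 9, 6, 9]
t=54: [39, 44, 12, 10, 7, 14, 32, 34, 37, 40]
t=55: [10, 16, 33, 36, 33, 33, 8, 7, 4, 7]
t=56: [34, 34, 9, 7, 5, 8, 28, 32, 34, 36]
t=57: [5, 9, 29, 32, 37, 34, 40, 10, 7, 2]
t=58: [36, 34, 41, 10, 10, 6, 13, 30, 32, 33]
t=59: [3, 6, 14, 31, 35, 39, 38, 43, 11, 7]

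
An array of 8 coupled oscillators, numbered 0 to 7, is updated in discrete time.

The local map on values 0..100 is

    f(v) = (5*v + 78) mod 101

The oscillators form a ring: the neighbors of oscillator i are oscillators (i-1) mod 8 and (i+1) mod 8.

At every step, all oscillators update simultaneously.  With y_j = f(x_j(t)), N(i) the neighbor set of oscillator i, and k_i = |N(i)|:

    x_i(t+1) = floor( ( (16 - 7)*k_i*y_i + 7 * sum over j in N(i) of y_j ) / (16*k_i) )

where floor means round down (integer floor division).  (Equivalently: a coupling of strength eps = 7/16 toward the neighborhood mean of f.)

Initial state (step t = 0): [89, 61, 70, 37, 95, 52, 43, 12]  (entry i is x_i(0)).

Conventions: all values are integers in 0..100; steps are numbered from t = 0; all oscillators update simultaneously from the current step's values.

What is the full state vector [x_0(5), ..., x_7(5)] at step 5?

Answer: [23, 19, 47, 46, 48, 62, 76, 55]

Derivation:
t=0: [89, 61, 70, 37, 95, 52, 43, 12]
t=1: [35, 54, 44, 50, 48, 50, 66, 44]
t=2: [59, 57, 69, 38, 19, 18, 28, 66]
t=3: [53, 53, 38, 57, 69, 56, 24, 21]
t=4: [49, 45, 59, 52, 35, 56, 84, 76]
t=5: [23, 19, 47, 46, 48, 62, 76, 55]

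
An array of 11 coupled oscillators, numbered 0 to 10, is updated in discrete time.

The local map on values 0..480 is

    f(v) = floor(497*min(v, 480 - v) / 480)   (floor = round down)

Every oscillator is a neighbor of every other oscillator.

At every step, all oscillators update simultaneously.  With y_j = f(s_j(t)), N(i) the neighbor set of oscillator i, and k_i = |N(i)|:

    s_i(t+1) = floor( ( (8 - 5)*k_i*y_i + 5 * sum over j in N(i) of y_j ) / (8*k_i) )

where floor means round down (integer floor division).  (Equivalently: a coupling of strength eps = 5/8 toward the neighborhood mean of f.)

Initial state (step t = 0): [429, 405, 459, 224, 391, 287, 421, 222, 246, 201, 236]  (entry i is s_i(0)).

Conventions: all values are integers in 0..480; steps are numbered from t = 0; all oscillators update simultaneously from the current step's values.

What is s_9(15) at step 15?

Answer: s_9(15) = 231

Derivation:
t=0: [429, 405, 459, 224, 391, 287, 421, 222, 246, 201, 236]
t=1: [119, 127, 110, 175, 132, 165, 122, 175, 179, 168, 179]
t=2: [144, 147, 141, 163, 149, 159, 145, 163, 164, 160, 164]
t=3: [156, 157, 154, 162, 157, 160, 156, 162, 162, 161, 162]
t=4: [163, 163, 162, 164, 163, 164, 163, 164, 164, 164, 164]
t=5: [168, 168, 168, 168, 168, 168, 168, 168, 168, 168, 168]
t=6: [173, 173, 173, 173, 173, 173, 173, 173, 173, 173, 173]
t=7: [179, 179, 179, 179, 179, 179, 179, 179, 179, 179, 179]
t=8: [185, 185, 185, 185, 185, 185, 185, 185, 185, 185, 185]
t=9: [191, 191, 191, 191, 191, 191, 191, 191, 191, 191, 191]
t=10: [197, 197, 197, 197, 197, 197, 197, 197, 197, 197, 197]
t=11: [203, 203, 203, 203, 203, 203, 203, 203, 203, 203, 203]
t=12: [210, 210, 210, 210, 210, 210, 210, 210, 210, 210, 210]
t=13: [217, 217, 217, 217, 217, 217, 217, 217, 217, 217, 217]
t=14: [224, 224, 224, 224, 224, 224, 224, 224, 224, 224, 224]
t=15: [231, 231, 231, 231, 231, 231, 231, 231, 231, 231, 231]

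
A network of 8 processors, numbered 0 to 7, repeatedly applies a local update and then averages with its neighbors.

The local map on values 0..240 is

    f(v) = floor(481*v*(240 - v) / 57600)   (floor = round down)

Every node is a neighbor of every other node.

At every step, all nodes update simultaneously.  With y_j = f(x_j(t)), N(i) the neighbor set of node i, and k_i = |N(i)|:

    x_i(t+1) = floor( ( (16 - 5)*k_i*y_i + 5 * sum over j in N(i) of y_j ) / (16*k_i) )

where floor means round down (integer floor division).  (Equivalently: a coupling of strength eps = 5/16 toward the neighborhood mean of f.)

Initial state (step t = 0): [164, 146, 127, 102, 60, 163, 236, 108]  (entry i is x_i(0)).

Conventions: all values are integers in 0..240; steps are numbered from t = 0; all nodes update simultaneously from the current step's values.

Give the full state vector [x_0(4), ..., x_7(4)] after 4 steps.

Answer: [119, 119, 119, 119, 119, 119, 119, 119]

Derivation:
t=0: [164, 146, 127, 102, 60, 163, 236, 108]
t=1: [101, 107, 111, 109, 92, 101, 39, 111]
t=2: [114, 115, 116, 116, 112, 114, 81, 116]
t=3: [118, 119, 119, 119, 118, 118, 110, 119]
t=4: [119, 119, 119, 119, 119, 119, 119, 119]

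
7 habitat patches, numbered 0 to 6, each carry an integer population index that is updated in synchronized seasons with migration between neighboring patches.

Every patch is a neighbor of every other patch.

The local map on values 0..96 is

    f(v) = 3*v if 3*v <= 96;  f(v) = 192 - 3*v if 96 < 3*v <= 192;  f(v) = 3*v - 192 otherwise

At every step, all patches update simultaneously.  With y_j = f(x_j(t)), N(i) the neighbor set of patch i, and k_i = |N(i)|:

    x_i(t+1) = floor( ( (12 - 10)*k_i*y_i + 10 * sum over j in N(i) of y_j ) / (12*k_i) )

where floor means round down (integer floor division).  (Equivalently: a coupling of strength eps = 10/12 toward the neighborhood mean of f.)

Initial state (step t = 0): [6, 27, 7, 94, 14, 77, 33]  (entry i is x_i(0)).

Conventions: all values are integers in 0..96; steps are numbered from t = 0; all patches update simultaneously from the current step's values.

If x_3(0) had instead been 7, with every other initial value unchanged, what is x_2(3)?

Simulating step by step:
t=0: [6, 27, 7, 7, 14, 77, 33]
t=1: [44, 46, 44, 44, 44, 44, 46]
t=2: [58, 58, 58, 58, 58, 58, 58]
t=3: [18, 18, 18, 18, 18, 18, 18]

Answer: x_2(3) = 18
Key observation: This trace re-runs the system from the modified initial state.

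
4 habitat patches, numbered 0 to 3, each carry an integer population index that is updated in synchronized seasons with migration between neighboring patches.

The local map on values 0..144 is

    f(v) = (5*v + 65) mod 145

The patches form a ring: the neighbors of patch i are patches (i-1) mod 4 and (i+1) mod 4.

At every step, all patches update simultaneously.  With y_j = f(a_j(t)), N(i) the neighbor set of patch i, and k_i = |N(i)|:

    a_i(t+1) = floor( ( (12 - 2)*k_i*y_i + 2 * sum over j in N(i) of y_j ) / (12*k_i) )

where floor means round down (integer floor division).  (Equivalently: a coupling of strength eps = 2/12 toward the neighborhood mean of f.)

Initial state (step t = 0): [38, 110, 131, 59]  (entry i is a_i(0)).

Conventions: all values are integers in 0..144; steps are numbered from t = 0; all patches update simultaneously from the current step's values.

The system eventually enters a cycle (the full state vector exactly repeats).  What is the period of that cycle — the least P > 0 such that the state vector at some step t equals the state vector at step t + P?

Answer: 20
Key observation: The state at step 46, [39, 15, 39, 15], reappears at step 66 — and no state repeats earlier — so the cycle the system enters has period 20.

Derivation:
t=0: [38, 110, 131, 59]
t=1: [100, 50, 125, 79]
t=2: [112, 40, 95, 40]
t=3: [57, 112, 107, 112]
t=4: [57, 44, 24, 44]
t=5: [73, 125, 56, 125]
t=6: [135, 107, 64, 107]
t=7: [15, 25, 82, 25]
t=8: [124, 52, 40, 52]
t=9: [93, 47, 105, 47]
t=10: [80, 17, 10, 17]
t=11: [25, 16, 96, 16]
t=12: [37, 12, 91, 12]
t=13: [108, 120, 91, 120]
t=14: [35, 80, 85, 80]
t=15: [84, 37, 50, 37]
t=16: [59, 93, 38, 93]
t=17: [74, 94, 107, 94]
t=18: [16, 85, 33, 85]
t=19: [9, 52, 80, 52]
t=20: [97, 40, 30, 40]
t=21: [115, 115, 78, 115]
t=22: [60, 56, 26, 56]
t=23: [71, 56, 50, 56]
t=24: [117, 58, 30, 58]
t=25: [69, 65, 69, 65]
t=26: [116, 103, 116, 103]
t=27: [54, 10, 54, 10]
t=28: [56, 103, 56, 103]
t=29: [45, 9, 45, 9]
t=30: [18, 91, 18, 91]
t=31: [22, 72, 22, 72]
t=32: [47, 117, 47, 117]
t=33: [20, 60, 20, 60]
t=34: [29, 65, 29, 65]
t=35: [70, 94, 70, 94]
t=36: [120, 104, 120, 104]
t=37: [71, 18, 71, 18]
t=38: [110, 30, 110, 30]
t=39: [40, 64, 40, 64]
t=40: [115, 99, 115, 99]
t=41: [70, 114, 70, 114]
t=42: [113, 66, 113, 66]
t=43: [59, 95, 59, 95]
t=44: [75, 99, 75, 99]
t=45: [25, 105, 25, 105]
t=46: [39, 15, 39, 15]
t=47: [119, 135, 119, 135]
t=48: [69, 25, 69, 25]
t=49: [107, 57, 107, 57]
t=50: [26, 53, 26, 53]
t=51: [48, 41, 48, 41]
t=52: [33, 106, 33, 106]
t=53: [73, 26, 73, 26]
t=54: [125, 65, 125, 65]
t=55: [108, 101, 108, 101]
t=56: [43, 116, 43, 116]
t=57: [123, 76, 123, 76]
t=58: [85, 25, 85, 25]
t=59: [53, 46, 53, 46]
t=60: [34, 10, 34, 10]
t=61: [94, 110, 94, 110]
t=62: [89, 45, 89, 45]
t=63: [62, 12, 62, 12]
t=64: [91, 118, 91, 118]
t=65: [83, 76, 83, 76]
t=66: [39, 15, 39, 15]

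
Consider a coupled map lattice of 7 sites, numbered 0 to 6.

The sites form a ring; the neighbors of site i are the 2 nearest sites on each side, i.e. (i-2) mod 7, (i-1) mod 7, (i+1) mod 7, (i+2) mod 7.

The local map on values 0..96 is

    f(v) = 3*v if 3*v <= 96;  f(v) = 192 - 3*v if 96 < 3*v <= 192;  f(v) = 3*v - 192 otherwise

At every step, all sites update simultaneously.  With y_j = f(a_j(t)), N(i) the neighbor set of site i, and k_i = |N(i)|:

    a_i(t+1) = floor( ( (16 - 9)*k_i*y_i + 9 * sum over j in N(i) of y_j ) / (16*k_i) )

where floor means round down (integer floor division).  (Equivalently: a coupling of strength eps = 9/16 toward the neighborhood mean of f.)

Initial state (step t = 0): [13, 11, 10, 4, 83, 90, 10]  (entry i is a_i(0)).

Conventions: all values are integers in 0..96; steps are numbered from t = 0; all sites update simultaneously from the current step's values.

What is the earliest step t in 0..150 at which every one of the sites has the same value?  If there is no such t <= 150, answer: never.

Simulating step by step:
t=0: [13, 11, 10, 4, 83, 90, 10]  (not all equal)
t=1: [41, 30, 32, 33, 46, 53, 42]  (not all equal)
t=2: [70, 84, 85, 79, 64, 54, 63]  (not all equal)
t=3: [29, 44, 44, 41, 19, 22, 16]  (not all equal)
t=4: [70, 63, 64, 64, 59, 65, 58]  (not all equal)
t=5: [11, 6, 5, 2, 9, 8, 13]  (not all equal)
t=6: [27, 20, 18, 14, 23, 25, 31]  (not all equal)
t=7: [75, 64, 59, 54, 67, 72, 80]  (not all equal)
t=8: [26, 17, 16, 19, 20, 27, 30]  (not all equal)
t=9: [72, 60, 55, 58, 65, 75, 77]  (not all equal)
t=10: [26, 20, 19, 18, 17, 26, 27]  (not all equal)
t=11: [72, 64, 59, 58, 60, 71, 72]  (not all equal)
t=12: [18, 11, 14, 14, 16, 20, 18]  (not all equal)
t=13: [50, 41, 43, 44, 48, 54, 51]  (not all equal)
t=14: [46, 58, 58, 55, 48, 39, 43]  (not all equal)
t=15: [48, 30, 28, 34, 46, 59, 54]  (not all equal)
t=16: [51, 74, 76, 73, 54, 37, 42]  (not all equal)
t=17: [47, 36, 33, 36, 42, 58, 54]  (not all equal)
t=18: [53, 73, 80, 73, 60, 40, 43]  (not all equal)
t=19: [43, 35, 34, 34, 34, 50, 47]  (not all equal)
t=20: [65, 79, 85, 82, 77, 59, 61]  (not all equal)
t=21: [19, 37, 47, 46, 36, 21, 18]  (not all equal)
t=22: [59, 65, 61, 62, 67, 62, 63]  (not all equal)
t=23: [9, 5, 8, 6, 7, 7, 5]  (not all equal)
t=24: [22, 18, 21, 19, 20, 20, 18]  (not all equal)
t=25: [61, 57, 60, 58, 59, 59, 57]  (not all equal)
t=26: [13, 17, 14, 16, 15, 15, 17]  (not all equal)
t=27: [43, 47, 44, 46, 45, 45, 47]  (not all equal)
t=28: [58, 54, 57, 55, 56, 56, 54]  (not all equal)
t=29: [22, 26, 23, 25, 24, 24, 26]  (not all equal)
t=30: [70, 74, 71, 73, 72, 72, 74]  (not all equal)
t=31: [22, 26, 23, 25, 24, 24, 26]  (not all equal)

Answer: never
Key observation: The state at step 29 reappears at step 31 — the system is in a cycle of period 2 from step 29 on.  No step 0..31 is synchronized, and the cycle repeats forever, so no step up to 150 (or ever) has all sites equal.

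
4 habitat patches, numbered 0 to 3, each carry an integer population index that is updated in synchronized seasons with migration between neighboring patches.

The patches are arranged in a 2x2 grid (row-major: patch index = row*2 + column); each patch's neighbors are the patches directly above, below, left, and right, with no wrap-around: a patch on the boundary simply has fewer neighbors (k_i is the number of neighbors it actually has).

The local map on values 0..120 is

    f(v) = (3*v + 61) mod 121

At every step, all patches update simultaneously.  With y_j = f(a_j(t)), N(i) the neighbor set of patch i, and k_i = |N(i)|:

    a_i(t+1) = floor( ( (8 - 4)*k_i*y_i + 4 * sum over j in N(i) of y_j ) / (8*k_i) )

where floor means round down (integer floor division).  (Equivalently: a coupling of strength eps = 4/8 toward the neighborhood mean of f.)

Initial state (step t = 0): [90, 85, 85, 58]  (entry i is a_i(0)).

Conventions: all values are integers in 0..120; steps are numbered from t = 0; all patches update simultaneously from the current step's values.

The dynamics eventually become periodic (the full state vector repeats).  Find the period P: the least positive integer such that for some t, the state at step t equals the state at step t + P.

Simulating step by step:
t=0: [90, 85, 85, 58]
t=1: [81, 87, 87, 94]
t=2: [71, 80, 80, 90]
t=3: [45, 59, 59, 74]
t=4: [96, 87, 87, 79]
t=5: [93, 80, 80, 68]
t=6: [78, 59, 59, 41]
t=7: [85, 87, 87, 90]
t=8: [77, 80, 80, 84]
t=9: [54, 59, 59, 65]
t=10: [109, 87, 87, 65]
t=11: [52, 49, 49, 47]
t=12: [91, 87, 87, 84]
t=13: [86, 80, 80, 75]
t=14: [68, 59, 59, 51]
t=15: [70, 87, 87, 105]
t=16: [54, 50, 50, 46]
t=17: [96, 90, 90, 84]
t=18: [98, 89, 89, 80]
t=19: [99, 86, 86, 72]
t=20: [96, 76, 76, 56]
t=21: [77, 77, 77, 77]
t=22: [50, 50, 50, 50]
t=23: [90, 90, 90, 90]
t=24: [89, 89, 89, 89]
t=25: [86, 86, 86, 86]
t=26: [77, 77, 77, 77]

Answer: 5
Key observation: The state at step 21, [77, 77, 77, 77], reappears at step 26 — and no state repeats earlier — so the cycle the system enters has period 5.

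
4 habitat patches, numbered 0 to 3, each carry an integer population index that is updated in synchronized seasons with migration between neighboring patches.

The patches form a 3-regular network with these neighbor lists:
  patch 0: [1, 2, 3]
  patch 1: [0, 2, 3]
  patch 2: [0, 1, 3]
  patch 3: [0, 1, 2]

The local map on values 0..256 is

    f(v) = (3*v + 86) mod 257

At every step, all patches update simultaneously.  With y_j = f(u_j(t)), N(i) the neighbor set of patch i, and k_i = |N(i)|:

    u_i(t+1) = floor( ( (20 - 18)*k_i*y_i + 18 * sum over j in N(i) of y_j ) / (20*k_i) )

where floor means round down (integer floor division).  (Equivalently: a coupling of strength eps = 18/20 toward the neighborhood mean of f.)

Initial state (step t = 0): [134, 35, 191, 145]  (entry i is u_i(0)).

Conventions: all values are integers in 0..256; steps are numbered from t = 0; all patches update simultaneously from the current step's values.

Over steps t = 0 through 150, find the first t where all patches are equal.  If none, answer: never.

Answer: 12
Key observation: Synchronization is absorbing here: once all patches are equal they stay equal, and step 12 is the first all-equal step.

Derivation:
t=0: [134, 35, 191, 145]  (not all equal)
t=1: [126, 134, 143, 170]  (not all equal)
t=2: [114, 110, 156, 139]  (not all equal)
t=3: [150, 153, 176, 135]  (not all equal)
t=4: [111, 109, 96, 69]  (not all equal)
t=5: [108, 110, 117, 134]  (not all equal)
t=6: [186, 185, 180, 170]  (not all equal)
t=7: [109, 109, 112, 118]  (not all equal)
t=8: [166, 166, 165, 161]  (not all equal)
t=9: [64, 64, 65, 67]  (not all equal)
t=10: [24, 24, 24, 22]  (not all equal)
t=11: [156, 156, 156, 157]  (not all equal)
t=12: [40, 40, 40, 40]  (all equal)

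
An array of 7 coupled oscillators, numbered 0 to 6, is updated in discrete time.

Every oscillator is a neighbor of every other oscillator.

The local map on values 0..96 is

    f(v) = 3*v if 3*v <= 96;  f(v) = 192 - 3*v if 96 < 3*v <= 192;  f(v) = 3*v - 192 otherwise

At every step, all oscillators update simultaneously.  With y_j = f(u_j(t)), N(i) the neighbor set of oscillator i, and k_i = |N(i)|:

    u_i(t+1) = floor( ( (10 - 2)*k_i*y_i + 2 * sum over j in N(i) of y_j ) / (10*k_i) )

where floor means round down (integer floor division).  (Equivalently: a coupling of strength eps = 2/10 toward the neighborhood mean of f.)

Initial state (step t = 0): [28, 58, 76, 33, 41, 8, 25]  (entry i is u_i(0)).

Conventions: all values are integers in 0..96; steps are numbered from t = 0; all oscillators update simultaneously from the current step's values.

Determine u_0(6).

Answer: u_0(6) = 22

Derivation:
t=0: [28, 58, 76, 33, 41, 8, 25]
t=1: [77, 27, 40, 84, 66, 31, 70]
t=2: [42, 74, 67, 58, 16, 83, 26]
t=3: [60, 33, 17, 24, 47, 53, 70]
t=4: [20, 82, 50, 66, 50, 36, 24]
t=5: [58, 53, 44, 16, 44, 76, 67]
t=6: [22, 34, 54, 45, 54, 36, 15]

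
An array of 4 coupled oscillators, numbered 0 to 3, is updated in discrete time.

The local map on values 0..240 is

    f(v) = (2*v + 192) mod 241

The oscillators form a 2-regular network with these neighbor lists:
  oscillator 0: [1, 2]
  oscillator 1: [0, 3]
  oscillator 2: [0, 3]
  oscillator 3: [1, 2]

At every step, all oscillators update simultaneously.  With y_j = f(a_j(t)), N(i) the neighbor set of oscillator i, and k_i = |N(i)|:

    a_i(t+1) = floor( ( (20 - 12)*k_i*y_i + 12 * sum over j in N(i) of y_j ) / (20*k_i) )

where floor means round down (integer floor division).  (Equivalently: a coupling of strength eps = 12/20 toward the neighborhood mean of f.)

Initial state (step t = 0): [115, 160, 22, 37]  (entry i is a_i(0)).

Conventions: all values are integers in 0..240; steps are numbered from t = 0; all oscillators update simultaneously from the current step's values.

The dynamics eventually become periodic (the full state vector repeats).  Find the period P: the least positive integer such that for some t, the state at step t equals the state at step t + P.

Answer: 24
Key observation: The state at step 13, [29, 32, 29, 32], reappears at step 37 — and no state repeats earlier — so the cycle the system enters has period 24.

Derivation:
t=0: [115, 160, 22, 37]
t=1: [152, 73, 156, 89]
t=2: [41, 81, 51, 87]
t=3: [63, 92, 68, 99]
t=4: [97, 121, 102, 126]
t=5: [162, 181, 166, 185]
t=6: [47, 63, 51, 66]
t=7: [57, 69, 59, 72]
t=8: [73, 83, 75, 85]
t=9: [104, 112, 105, 113]
t=10: [164, 170, 165, 171]
t=11: [42, 47, 43, 47]
t=12: [38, 42, 38, 42]
t=13: [29, 32, 29, 32]
t=14: [10, 13, 10, 13]
t=15: [213, 216, 213, 216]
t=16: [137, 140, 137, 140]
t=17: [226, 229, 226, 229]
t=18: [163, 166, 163, 166]
t=19: [37, 40, 37, 40]
t=20: [26, 29, 26, 29]
t=21: [4, 7, 4, 7]
t=22: [201, 204, 201, 204]
t=23: [113, 116, 113, 116]
t=24: [178, 181, 178, 181]
t=25: [67, 70, 67, 70]
t=26: [86, 89, 86, 89]
t=27: [124, 127, 124, 127]
t=28: [200, 203, 200, 203]
t=29: [111, 114, 111, 114]
t=30: [174, 177, 174, 177]
t=31: [59, 62, 59, 62]
t=32: [70, 73, 70, 73]
t=33: [92, 95, 92, 95]
t=34: [136, 139, 136, 139]
t=35: [224, 227, 224, 227]
t=36: [159, 162, 159, 162]
t=37: [29, 32, 29, 32]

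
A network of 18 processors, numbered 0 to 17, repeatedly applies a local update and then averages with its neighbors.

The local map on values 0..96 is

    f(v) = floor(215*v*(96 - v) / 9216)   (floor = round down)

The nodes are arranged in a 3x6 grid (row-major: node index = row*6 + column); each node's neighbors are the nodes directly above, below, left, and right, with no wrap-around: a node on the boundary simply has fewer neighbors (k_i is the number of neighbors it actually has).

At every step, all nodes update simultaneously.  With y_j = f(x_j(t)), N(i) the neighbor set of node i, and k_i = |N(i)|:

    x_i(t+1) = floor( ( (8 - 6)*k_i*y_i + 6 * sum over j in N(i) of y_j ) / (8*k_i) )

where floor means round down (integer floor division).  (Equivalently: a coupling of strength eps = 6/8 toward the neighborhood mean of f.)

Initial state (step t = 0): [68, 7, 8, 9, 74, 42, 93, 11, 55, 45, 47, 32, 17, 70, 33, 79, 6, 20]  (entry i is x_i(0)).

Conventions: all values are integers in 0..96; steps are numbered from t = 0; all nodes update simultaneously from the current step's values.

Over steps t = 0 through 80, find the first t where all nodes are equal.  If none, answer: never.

Answer: 4
Key observation: Synchronization is absorbing here: once all nodes are equal they stay equal, and step 4 is the first all-equal step.

Derivation:
t=0: [68, 7, 8, 9, 74, 42, 93, 11, 55, 45, 47, 32, 17, 70, 33, 79, 6, 20]  (not all equal)
t=1: [18, 23, 25, 31, 40, 44, 25, 26, 38, 42, 41, 46, 25, 35, 43, 36, 32, 30]  (not all equal)
t=2: [38, 38, 44, 48, 51, 52, 39, 44, 48, 50, 51, 51, 44, 46, 50, 50, 48, 49]  (not all equal)
t=3: [51, 52, 52, 53, 53, 53, 52, 52, 53, 53, 53, 53, 52, 53, 53, 53, 53, 53]  (not all equal)
t=4: [53, 53, 53, 53, 53, 53, 53, 53, 53, 53, 53, 53, 53, 53, 53, 53, 53, 53]  (all equal)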